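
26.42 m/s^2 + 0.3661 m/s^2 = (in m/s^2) 26.79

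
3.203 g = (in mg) 3203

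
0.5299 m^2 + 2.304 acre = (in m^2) 9324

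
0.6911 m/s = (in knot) 1.343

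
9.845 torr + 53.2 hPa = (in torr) 49.75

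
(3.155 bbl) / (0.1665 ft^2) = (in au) 2.168e-10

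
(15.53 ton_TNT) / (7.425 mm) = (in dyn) 8.751e+17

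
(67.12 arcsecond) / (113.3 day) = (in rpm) 3.174e-10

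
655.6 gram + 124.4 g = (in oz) 27.51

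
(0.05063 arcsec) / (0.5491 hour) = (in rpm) 1.186e-09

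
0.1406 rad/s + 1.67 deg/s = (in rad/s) 0.1697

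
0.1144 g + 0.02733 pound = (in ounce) 0.4413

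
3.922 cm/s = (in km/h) 0.1412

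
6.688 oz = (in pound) 0.418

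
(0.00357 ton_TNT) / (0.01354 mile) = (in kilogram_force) 6.99e+04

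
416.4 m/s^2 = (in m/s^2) 416.4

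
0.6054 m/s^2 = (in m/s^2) 0.6054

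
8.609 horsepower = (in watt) 6420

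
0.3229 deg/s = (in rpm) 0.05382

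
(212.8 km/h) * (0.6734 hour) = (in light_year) 1.515e-11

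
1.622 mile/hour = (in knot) 1.409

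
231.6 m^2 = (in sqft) 2493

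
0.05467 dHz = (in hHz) 5.467e-05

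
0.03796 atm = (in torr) 28.85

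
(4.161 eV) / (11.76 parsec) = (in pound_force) 4.13e-37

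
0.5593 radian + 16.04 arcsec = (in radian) 0.5594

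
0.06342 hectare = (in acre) 0.1567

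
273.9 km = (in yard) 2.995e+05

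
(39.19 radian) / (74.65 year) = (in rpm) 1.59e-07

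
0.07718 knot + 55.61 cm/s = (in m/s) 0.5958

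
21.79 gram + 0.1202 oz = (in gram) 25.2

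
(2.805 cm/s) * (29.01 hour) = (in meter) 2929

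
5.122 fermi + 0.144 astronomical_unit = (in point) 6.106e+13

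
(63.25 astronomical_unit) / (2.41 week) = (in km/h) 2.337e+07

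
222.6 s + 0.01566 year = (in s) 4.941e+05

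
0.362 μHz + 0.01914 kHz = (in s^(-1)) 19.14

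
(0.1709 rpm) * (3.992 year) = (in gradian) 1.434e+08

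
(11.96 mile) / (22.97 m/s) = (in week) 0.001386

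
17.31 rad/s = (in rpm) 165.3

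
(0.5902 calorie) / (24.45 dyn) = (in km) 10.1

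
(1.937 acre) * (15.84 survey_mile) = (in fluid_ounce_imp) 7.033e+12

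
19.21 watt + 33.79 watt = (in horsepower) 0.07107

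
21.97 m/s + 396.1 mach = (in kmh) 4.856e+05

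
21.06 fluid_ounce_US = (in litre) 0.6228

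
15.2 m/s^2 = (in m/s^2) 15.2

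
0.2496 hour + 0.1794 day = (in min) 273.3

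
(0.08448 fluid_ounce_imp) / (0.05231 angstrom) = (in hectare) 45.89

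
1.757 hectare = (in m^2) 1.757e+04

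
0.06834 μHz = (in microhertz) 0.06834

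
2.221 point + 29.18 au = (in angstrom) 4.365e+22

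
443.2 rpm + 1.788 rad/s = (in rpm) 460.3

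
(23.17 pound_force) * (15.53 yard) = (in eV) 9.135e+21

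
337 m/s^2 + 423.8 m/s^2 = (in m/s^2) 760.8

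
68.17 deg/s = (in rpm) 11.36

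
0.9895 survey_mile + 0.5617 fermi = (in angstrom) 1.592e+13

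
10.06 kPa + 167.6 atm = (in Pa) 1.699e+07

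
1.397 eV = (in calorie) 5.35e-20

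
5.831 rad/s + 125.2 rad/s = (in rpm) 1251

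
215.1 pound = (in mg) 9.757e+07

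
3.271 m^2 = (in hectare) 0.0003271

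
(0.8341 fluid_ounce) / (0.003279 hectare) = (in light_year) 7.952e-23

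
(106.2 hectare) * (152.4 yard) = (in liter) 1.48e+11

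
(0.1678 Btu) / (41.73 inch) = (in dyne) 1.67e+07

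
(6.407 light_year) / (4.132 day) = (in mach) 4.986e+08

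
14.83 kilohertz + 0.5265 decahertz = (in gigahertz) 1.484e-05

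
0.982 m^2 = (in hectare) 9.82e-05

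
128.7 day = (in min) 1.853e+05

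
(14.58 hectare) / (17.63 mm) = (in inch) 3.256e+08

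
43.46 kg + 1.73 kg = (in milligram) 4.519e+07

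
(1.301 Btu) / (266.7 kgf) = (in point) 1488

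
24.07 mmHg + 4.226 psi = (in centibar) 32.35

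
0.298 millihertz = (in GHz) 2.98e-13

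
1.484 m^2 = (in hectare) 0.0001484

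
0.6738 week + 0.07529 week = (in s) 4.53e+05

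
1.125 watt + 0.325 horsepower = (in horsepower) 0.3265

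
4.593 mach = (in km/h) 5630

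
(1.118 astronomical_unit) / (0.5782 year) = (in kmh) 3.302e+04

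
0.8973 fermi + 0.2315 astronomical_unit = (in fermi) 3.463e+25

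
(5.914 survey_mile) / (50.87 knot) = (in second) 363.7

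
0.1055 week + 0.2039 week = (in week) 0.3094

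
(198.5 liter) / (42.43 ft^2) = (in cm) 5.036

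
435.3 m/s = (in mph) 973.7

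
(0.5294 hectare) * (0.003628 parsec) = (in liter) 5.927e+20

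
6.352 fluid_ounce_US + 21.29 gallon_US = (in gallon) 21.34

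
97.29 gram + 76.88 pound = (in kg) 34.97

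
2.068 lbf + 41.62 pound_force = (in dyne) 1.943e+07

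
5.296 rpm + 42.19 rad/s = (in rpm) 408.2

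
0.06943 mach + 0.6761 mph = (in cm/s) 2394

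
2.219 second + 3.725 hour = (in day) 0.1552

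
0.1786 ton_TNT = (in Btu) 7.083e+05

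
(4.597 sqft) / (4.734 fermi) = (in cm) 9.021e+15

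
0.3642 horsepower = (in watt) 271.6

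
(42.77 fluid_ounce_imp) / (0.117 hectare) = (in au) 6.943e-18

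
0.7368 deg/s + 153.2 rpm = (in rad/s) 16.06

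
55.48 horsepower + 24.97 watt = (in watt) 4.14e+04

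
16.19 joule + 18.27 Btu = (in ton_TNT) 4.611e-06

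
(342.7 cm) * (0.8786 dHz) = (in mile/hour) 0.6735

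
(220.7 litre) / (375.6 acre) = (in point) 0.0004116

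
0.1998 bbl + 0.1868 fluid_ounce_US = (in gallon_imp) 6.989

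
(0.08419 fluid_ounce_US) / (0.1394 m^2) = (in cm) 0.001786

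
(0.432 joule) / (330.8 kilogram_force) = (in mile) 8.275e-08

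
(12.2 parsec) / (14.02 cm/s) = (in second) 2.685e+18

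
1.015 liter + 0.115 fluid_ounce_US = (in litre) 1.018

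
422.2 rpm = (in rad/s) 44.21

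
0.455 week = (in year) 0.008726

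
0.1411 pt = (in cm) 0.004978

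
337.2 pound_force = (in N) 1500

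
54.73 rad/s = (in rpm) 522.6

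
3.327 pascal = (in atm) 3.283e-05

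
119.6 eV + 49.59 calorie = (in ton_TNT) 4.959e-08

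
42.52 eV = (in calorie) 1.628e-18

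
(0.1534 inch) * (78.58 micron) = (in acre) 7.566e-11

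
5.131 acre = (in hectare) 2.076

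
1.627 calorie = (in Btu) 0.006452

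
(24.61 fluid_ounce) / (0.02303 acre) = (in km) 7.809e-09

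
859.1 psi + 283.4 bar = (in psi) 4969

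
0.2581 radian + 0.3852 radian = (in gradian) 40.95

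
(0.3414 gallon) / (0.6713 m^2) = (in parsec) 6.239e-20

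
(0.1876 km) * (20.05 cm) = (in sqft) 404.9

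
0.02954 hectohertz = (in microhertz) 2.954e+06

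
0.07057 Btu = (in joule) 74.46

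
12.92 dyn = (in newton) 0.0001292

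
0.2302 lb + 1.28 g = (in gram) 105.7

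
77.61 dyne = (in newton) 0.0007761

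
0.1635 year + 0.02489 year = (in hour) 1650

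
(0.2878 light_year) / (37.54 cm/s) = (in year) 2.3e+08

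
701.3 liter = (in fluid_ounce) 2.371e+04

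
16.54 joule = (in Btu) 0.01568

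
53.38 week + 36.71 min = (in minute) 5.381e+05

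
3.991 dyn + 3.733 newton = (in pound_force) 0.8392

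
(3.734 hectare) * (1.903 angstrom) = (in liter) 0.007106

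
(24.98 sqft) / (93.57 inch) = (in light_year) 1.032e-16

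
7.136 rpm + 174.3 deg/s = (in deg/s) 217.1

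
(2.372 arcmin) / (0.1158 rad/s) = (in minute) 9.931e-05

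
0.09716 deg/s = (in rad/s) 0.001696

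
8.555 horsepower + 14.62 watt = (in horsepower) 8.575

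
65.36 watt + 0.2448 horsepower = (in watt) 247.9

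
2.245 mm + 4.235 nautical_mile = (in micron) 7.843e+09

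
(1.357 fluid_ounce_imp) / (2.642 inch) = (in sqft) 0.006184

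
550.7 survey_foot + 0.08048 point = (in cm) 1.679e+04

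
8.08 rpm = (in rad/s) 0.8461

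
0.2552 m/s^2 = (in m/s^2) 0.2552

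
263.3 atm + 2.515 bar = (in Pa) 2.693e+07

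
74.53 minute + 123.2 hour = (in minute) 7467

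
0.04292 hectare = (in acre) 0.1061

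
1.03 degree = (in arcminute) 61.8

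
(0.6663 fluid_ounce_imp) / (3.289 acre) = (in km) 1.422e-12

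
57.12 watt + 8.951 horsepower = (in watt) 6732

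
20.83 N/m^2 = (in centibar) 0.02083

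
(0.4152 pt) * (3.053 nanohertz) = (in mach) 1.313e-15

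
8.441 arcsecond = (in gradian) 0.002605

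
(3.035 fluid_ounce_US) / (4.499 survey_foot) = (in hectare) 6.545e-09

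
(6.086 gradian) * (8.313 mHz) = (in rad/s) 0.0007947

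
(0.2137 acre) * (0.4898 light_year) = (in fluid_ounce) 1.355e+23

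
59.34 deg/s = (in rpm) 9.89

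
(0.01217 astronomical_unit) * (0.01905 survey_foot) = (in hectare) 1057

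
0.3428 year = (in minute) 1.802e+05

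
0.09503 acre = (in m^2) 384.6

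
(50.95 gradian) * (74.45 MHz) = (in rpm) 5.69e+08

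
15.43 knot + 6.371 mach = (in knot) 4232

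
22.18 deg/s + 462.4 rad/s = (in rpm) 4419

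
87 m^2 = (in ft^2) 936.5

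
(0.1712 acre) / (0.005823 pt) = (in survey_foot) 1.107e+09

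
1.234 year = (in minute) 6.486e+05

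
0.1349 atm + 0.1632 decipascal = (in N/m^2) 1.367e+04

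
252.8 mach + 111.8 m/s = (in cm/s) 8.619e+06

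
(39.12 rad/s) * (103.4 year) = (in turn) 2.03e+10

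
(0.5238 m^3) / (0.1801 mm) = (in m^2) 2908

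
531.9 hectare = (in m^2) 5.319e+06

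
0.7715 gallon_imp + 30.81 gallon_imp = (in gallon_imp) 31.58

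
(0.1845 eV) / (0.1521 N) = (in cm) 1.943e-17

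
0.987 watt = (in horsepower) 0.001324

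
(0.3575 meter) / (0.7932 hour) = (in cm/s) 0.01252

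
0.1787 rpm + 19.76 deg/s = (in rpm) 3.472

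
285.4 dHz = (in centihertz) 2854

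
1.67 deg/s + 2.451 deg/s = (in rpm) 0.6868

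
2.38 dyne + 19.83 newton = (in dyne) 1.983e+06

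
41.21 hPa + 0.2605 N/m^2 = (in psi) 0.5977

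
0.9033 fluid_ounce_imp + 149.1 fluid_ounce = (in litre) 4.435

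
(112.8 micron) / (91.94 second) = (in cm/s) 0.0001227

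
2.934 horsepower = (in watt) 2188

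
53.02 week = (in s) 3.207e+07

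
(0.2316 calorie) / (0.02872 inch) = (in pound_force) 298.6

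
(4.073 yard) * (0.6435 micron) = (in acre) 5.922e-10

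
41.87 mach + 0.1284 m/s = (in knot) 2.771e+04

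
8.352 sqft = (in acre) 0.0001917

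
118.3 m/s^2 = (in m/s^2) 118.3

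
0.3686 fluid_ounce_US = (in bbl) 6.856e-05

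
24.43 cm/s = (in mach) 0.0007175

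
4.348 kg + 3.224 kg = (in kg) 7.572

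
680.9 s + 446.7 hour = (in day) 18.62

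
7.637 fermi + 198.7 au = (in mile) 1.847e+10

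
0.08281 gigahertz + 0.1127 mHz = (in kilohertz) 8.281e+04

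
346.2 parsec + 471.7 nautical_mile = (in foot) 3.505e+19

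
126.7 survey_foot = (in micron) 3.862e+07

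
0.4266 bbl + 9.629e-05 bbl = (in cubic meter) 0.06784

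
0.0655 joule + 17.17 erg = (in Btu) 6.208e-05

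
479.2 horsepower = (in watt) 3.573e+05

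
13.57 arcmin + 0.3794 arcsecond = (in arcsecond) 814.6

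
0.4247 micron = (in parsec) 1.376e-23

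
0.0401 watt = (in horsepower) 5.377e-05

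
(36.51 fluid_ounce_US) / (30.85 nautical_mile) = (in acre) 4.67e-12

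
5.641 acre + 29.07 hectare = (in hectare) 31.35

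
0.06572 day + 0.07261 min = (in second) 5683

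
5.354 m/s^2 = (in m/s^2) 5.354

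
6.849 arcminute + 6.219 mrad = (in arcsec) 1694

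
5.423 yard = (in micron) 4.959e+06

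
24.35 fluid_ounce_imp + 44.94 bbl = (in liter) 7146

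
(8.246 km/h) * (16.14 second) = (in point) 1.048e+05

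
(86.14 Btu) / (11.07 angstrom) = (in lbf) 1.846e+13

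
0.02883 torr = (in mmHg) 0.02883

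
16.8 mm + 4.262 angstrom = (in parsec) 5.445e-19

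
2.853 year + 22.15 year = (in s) 7.885e+08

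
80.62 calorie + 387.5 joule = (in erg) 7.248e+09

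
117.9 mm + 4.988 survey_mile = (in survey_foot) 2.634e+04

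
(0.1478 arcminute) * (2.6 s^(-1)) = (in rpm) 0.001067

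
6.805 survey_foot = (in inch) 81.66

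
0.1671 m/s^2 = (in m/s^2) 0.1671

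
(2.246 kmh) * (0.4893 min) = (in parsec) 5.936e-16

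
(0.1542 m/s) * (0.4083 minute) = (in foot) 12.39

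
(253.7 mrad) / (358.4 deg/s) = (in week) 6.706e-08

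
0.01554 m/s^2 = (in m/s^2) 0.01554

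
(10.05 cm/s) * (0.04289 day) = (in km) 0.3724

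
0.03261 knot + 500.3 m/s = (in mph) 1119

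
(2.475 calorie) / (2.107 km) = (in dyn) 491.5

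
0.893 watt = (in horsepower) 0.001198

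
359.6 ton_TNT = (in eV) 9.391e+30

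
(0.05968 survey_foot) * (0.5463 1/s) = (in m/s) 0.009937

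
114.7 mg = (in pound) 0.0002529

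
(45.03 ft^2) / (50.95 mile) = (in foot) 0.0001674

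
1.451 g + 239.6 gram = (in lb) 0.5314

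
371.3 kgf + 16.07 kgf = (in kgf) 387.4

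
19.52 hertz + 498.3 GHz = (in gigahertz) 498.3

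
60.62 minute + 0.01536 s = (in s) 3637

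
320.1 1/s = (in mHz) 3.201e+05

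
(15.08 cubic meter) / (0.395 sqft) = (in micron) 4.109e+08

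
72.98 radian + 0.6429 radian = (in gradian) 4687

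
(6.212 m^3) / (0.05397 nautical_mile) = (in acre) 1.536e-05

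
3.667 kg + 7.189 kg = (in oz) 382.9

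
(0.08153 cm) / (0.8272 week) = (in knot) 3.168e-09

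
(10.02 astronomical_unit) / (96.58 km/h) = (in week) 9.238e+04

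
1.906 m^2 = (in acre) 0.000471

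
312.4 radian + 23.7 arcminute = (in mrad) 3.124e+05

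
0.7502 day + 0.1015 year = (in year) 0.1036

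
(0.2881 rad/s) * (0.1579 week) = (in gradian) 1.752e+06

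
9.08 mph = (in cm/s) 405.9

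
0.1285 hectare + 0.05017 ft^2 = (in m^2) 1285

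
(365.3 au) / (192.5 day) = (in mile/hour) 7.35e+06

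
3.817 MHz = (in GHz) 0.003817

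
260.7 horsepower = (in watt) 1.944e+05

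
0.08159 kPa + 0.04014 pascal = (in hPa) 0.8163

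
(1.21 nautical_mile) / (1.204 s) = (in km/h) 6700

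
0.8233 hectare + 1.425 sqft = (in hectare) 0.8233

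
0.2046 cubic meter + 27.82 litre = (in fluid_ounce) 7859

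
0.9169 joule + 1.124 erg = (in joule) 0.9169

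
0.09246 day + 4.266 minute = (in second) 8245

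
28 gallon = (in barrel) 0.6667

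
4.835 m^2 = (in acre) 0.001195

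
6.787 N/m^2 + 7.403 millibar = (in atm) 0.007373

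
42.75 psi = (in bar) 2.948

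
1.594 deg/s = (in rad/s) 0.02782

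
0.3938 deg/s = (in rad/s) 0.006873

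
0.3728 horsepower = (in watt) 278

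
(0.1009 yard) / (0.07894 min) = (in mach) 5.721e-05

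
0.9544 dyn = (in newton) 9.544e-06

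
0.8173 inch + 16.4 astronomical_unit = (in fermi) 2.453e+27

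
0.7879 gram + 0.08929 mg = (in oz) 0.0278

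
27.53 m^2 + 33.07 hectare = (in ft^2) 3.56e+06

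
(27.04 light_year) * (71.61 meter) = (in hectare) 1.832e+15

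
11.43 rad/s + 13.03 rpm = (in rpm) 122.2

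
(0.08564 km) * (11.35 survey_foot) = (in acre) 0.07321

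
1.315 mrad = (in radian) 0.001315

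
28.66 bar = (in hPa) 2.866e+04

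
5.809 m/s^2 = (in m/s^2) 5.809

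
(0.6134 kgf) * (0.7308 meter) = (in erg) 4.396e+07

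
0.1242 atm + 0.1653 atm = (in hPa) 293.3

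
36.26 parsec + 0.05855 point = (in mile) 6.952e+14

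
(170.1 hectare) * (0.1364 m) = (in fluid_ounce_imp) 8.166e+09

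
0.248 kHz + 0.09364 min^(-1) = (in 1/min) 1.488e+04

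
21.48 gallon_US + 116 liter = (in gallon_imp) 43.4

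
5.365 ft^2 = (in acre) 0.0001232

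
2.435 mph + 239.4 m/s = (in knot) 467.5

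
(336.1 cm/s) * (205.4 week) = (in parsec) 1.353e-08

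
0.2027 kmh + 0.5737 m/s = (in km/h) 2.268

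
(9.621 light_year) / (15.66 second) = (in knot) 1.13e+16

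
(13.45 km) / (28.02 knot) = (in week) 0.001543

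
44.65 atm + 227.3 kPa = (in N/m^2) 4.751e+06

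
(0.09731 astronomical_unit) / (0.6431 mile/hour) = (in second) 5.064e+10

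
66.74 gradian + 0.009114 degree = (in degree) 60.08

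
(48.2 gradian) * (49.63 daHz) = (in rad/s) 375.8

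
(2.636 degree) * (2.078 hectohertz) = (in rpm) 91.29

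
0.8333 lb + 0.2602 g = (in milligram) 3.782e+05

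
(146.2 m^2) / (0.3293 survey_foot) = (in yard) 1593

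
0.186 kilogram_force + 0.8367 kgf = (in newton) 10.03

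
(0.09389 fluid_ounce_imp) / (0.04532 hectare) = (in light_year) 6.222e-25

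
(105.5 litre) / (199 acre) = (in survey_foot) 4.298e-07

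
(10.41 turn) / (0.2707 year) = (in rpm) 7.317e-05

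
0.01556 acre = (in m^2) 62.97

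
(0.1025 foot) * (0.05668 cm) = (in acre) 4.376e-09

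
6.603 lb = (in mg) 2.995e+06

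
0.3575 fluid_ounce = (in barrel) 6.65e-05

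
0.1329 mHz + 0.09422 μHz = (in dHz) 0.00133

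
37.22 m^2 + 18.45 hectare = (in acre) 45.6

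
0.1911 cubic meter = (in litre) 191.1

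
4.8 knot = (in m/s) 2.469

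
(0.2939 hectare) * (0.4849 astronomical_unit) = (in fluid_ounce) 7.209e+18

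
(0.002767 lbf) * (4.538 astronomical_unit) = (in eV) 5.215e+28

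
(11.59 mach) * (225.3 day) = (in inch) 3.024e+12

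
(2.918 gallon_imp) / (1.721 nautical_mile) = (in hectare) 4.162e-10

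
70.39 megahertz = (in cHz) 7.039e+09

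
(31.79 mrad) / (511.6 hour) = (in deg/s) 9.89e-07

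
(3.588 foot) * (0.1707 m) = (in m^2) 0.1867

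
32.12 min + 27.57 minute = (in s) 3581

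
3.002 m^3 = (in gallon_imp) 660.3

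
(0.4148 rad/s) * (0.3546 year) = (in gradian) 2.953e+08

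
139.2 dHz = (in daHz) 1.392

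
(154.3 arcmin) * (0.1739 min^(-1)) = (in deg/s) 0.007454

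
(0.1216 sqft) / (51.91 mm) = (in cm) 21.76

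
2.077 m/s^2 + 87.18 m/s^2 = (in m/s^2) 89.26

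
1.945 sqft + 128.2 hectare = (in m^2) 1.282e+06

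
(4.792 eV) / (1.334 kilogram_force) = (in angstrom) 5.869e-10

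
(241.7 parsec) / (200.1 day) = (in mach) 1.267e+09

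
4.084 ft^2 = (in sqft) 4.084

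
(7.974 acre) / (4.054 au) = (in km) 5.321e-11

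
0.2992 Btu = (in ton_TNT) 7.545e-08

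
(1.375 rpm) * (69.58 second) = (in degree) 574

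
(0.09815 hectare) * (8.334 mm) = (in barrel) 51.45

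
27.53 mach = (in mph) 2.097e+04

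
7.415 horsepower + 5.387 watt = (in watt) 5535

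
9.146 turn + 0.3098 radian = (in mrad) 5.778e+04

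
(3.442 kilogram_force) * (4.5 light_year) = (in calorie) 3.435e+17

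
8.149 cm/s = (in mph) 0.1823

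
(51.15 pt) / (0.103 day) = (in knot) 3.941e-06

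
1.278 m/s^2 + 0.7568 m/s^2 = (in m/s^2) 2.035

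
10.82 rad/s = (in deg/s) 619.9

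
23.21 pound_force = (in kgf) 10.53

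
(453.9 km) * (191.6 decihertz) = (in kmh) 3.131e+07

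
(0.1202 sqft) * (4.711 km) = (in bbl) 330.9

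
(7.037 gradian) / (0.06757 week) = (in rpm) 2.583e-05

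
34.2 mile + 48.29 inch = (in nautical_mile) 29.72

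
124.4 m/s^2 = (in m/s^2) 124.4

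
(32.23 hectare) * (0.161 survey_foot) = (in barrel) 9.948e+04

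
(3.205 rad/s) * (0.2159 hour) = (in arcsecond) 5.138e+08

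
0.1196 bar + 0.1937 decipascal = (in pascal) 1.196e+04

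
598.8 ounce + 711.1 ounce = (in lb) 81.87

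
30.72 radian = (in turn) 4.889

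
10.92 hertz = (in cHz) 1092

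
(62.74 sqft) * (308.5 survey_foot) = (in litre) 5.481e+05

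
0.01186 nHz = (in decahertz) 1.186e-12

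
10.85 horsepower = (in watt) 8091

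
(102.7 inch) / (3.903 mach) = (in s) 0.001963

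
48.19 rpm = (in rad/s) 5.046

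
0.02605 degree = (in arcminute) 1.563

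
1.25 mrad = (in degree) 0.07162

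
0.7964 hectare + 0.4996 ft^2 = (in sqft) 8.572e+04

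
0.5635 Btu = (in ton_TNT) 1.421e-07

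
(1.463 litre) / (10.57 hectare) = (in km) 1.384e-11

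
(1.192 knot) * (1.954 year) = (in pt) 1.071e+11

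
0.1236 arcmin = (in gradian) 0.002289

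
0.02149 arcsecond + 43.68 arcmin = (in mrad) 12.71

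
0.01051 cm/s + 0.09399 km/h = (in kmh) 0.09437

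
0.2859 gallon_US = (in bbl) 0.006807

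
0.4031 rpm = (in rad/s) 0.04221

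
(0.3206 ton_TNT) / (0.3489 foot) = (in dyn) 1.261e+15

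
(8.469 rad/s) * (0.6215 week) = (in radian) 3.183e+06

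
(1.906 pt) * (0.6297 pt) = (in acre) 3.691e-11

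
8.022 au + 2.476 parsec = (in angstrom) 7.64e+26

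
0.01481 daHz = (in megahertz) 1.481e-07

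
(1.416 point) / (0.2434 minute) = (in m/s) 3.421e-05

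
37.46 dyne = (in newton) 0.0003746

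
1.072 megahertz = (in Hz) 1.072e+06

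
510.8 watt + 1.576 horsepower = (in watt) 1686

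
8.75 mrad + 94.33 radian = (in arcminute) 3.243e+05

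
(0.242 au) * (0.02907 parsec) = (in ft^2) 3.495e+26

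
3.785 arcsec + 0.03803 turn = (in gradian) 15.21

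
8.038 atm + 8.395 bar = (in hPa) 1.654e+04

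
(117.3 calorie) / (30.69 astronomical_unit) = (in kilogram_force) 1.09e-11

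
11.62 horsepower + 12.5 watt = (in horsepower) 11.64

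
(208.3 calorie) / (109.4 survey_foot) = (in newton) 26.14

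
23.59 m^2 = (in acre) 0.005829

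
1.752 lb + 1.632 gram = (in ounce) 28.09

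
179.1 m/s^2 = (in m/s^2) 179.1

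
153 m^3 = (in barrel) 962.3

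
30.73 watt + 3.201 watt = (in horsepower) 0.0455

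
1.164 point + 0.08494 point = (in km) 4.406e-07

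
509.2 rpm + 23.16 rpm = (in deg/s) 3194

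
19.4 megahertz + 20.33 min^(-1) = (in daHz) 1.94e+06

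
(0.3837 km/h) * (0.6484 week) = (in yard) 4.571e+04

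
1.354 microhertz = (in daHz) 1.354e-07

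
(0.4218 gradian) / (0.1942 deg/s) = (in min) 0.03258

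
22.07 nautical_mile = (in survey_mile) 25.4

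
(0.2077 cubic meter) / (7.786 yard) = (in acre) 7.209e-06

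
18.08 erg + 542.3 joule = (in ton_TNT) 1.296e-07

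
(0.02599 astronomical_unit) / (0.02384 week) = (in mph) 6.032e+05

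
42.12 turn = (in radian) 264.6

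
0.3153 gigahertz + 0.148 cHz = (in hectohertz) 3.153e+06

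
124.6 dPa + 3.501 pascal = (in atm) 0.0001575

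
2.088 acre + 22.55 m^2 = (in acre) 2.094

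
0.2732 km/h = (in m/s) 0.07589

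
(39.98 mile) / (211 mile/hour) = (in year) 2.163e-05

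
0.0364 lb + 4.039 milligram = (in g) 16.51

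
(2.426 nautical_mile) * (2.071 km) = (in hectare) 930.5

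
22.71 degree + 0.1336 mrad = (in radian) 0.3965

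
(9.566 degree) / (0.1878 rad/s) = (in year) 2.819e-08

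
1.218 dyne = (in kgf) 1.242e-06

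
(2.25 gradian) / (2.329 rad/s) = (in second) 0.01518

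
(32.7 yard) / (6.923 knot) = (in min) 0.1399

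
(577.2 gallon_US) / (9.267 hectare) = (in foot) 7.735e-05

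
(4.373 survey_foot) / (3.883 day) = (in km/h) 1.43e-05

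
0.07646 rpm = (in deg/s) 0.4588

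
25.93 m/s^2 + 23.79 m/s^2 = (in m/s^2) 49.72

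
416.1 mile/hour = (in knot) 361.6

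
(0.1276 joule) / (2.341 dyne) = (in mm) 5.451e+06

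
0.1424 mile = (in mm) 2.292e+05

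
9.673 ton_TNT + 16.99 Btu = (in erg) 4.047e+17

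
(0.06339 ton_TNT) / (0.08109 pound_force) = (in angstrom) 7.353e+18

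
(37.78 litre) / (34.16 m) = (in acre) 2.733e-07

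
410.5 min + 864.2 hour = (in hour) 871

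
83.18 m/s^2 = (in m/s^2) 83.18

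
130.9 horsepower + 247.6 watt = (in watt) 9.786e+04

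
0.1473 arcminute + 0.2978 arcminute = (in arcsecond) 26.71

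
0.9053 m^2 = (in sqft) 9.745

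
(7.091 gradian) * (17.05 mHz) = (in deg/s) 0.1088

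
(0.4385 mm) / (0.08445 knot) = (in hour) 2.804e-06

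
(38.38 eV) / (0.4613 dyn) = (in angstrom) 0.01333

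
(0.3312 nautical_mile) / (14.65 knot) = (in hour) 0.02261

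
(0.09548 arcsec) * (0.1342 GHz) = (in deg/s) 3559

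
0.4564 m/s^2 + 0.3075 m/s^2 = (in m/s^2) 0.7639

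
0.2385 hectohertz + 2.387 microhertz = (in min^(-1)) 1431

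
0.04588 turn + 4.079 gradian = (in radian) 0.3523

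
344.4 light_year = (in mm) 3.258e+21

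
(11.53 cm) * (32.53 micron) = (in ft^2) 4.037e-05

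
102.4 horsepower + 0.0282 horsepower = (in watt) 7.638e+04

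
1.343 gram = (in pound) 0.002961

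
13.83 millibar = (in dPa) 1.383e+04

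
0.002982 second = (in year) 9.456e-11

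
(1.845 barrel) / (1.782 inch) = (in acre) 0.001601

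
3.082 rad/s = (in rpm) 29.43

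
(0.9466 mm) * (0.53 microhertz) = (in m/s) 5.017e-10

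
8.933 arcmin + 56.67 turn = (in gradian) 2.267e+04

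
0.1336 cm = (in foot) 0.004383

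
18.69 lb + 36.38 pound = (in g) 2.498e+04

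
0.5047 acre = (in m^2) 2042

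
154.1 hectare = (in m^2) 1.541e+06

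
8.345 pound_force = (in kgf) 3.785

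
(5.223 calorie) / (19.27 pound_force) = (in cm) 25.49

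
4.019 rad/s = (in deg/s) 230.3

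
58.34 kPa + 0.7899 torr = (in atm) 0.5768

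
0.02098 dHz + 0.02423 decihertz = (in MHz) 4.521e-09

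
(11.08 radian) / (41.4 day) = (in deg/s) 0.0001775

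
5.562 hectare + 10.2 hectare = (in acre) 38.95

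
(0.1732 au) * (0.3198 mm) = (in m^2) 8.286e+06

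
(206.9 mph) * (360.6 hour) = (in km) 1.201e+05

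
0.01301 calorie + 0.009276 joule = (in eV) 3.976e+17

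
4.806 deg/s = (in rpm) 0.801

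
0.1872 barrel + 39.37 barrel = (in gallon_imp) 1383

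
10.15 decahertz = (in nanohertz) 1.015e+11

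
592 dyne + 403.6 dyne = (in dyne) 995.6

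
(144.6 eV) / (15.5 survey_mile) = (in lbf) 2.088e-22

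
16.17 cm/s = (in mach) 0.0004749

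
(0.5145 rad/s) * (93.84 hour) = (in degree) 9.959e+06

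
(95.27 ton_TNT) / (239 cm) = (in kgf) 1.701e+10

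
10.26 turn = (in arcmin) 2.216e+05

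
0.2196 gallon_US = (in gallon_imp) 0.1829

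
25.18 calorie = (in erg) 1.054e+09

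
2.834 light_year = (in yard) 2.932e+16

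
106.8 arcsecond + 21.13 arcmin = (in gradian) 0.4243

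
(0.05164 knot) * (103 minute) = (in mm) 1.642e+05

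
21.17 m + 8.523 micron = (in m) 21.17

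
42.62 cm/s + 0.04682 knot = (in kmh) 1.621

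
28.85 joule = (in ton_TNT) 6.895e-09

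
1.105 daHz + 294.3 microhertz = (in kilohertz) 0.01105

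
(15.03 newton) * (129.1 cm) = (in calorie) 4.638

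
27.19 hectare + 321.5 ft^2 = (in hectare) 27.19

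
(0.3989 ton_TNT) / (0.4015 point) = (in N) 1.178e+13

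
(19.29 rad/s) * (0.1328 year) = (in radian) 8.079e+07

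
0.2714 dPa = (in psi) 3.936e-06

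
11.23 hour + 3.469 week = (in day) 24.75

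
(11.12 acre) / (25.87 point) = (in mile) 3064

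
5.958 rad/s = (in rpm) 56.89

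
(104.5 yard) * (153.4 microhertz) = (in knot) 0.02849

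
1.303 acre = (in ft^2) 5.676e+04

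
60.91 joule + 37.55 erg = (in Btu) 0.05773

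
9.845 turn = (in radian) 61.86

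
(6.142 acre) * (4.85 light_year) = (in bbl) 7.174e+21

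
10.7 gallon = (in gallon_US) 10.7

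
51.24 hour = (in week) 0.305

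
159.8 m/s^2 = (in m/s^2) 159.8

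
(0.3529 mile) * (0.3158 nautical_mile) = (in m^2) 3.322e+05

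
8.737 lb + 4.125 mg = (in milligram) 3.963e+06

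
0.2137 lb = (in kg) 0.09693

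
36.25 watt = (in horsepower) 0.04861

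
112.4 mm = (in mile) 6.984e-05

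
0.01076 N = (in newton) 0.01076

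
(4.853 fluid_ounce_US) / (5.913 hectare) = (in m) 2.427e-09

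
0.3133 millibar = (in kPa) 0.03133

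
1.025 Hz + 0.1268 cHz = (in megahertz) 1.026e-06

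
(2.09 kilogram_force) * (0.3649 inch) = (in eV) 1.186e+18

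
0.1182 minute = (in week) 1.173e-05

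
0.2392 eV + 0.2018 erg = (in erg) 0.2018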